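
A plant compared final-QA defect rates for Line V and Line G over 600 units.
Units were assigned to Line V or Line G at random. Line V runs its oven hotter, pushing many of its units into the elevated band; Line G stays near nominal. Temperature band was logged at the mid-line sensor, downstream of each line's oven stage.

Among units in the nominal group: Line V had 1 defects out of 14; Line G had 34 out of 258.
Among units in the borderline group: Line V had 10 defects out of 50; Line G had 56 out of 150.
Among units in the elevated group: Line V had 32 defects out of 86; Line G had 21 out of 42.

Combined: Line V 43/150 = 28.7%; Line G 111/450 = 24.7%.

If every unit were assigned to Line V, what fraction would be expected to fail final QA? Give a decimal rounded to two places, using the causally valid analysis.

The stratified and pooled comparisons disagree (Line V wins within each in-process temperature band; Line G wins overall), so the answer turns on the causal role of in-process temperature band.
In-process temperature band is downstream of the line. One should not condition on a consequence of treatment, so the overall rates are the right comparison.
So P(outcome | do(Line V)) is just the pooled rate for Line V: 43/150 = 0.287.

0.29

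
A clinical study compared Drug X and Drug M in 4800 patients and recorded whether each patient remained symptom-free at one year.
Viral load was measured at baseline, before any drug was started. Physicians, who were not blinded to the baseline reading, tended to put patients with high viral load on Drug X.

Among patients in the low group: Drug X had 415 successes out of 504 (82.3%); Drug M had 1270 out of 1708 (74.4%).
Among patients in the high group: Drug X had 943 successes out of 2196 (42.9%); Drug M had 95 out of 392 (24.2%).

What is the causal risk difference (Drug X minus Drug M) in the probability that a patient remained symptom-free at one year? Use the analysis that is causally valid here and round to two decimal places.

+0.14

Within every viral load level Drug X has the higher rate, yet pooled Drug M does — Simpson's reversal.
Viral load differs across drugs for reasons unrelated to any effect of the drug itself, and it separately predicts the outcome — a classic confounder. We must compare within viral load levels.
Adjusting over the population distribution of viral load: 0.461·(0.823−0.744) + 0.539·(0.429−0.242) = +0.138.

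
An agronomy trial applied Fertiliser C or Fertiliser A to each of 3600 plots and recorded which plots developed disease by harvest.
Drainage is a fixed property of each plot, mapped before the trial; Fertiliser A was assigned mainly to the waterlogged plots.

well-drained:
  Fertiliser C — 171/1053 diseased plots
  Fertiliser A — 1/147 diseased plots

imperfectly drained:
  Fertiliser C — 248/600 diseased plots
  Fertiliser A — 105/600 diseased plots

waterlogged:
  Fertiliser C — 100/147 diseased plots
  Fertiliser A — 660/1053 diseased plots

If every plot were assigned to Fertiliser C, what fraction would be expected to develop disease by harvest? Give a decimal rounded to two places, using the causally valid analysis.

Nothing the fertiliser does changes field drainage; the imbalance is an allocation artefact. With field drainage also predicting the outcome, the pooled figure is confounded, and the within-stratum comparison is the causal one.
Standardising Fertiliser C to the population field drainage mix: 0.333·171/1053 + 0.333·248/600 + 0.333·100/147 = 0.419.

0.42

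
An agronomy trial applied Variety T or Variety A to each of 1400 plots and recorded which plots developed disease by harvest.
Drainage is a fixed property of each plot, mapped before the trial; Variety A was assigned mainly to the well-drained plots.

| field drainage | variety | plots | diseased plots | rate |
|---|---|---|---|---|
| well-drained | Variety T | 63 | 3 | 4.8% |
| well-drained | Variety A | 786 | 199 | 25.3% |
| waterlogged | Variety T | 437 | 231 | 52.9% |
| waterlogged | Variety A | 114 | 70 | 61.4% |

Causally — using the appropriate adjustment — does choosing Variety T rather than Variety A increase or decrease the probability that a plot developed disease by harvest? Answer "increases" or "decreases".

decreases

The field drainage-specific comparison favours Variety T throughout, but the pooled figures favour Variety A. The question is whether to condition on field drainage.
Since field drainage is a pre-existing factor (not a product of the variety) and it affects the outcome on its own, it is a confounder. The stratified rates, not the pooled rate, identify the causal effect.
Within each level — well-drained: 4.8% vs 25.3%; waterlogged: 52.9% vs 61.4% — Variety T is lower every time.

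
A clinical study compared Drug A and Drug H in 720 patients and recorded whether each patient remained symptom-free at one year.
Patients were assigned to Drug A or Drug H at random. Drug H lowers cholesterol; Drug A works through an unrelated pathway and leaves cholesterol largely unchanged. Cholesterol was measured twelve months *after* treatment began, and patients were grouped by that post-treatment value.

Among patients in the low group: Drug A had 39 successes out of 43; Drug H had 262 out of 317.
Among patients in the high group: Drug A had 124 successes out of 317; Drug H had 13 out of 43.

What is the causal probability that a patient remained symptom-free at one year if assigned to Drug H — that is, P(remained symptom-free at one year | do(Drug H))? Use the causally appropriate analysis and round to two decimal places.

0.76

The cholesterol-specific comparison favours Drug A throughout, but the pooled figures favour Drug H. The question is whether to condition on cholesterol.
Cholesterol is recorded after the drug and is itself shifted by it — it sits on the causal path from drug to outcome. Conditioning on a mediator would strip out part of the effect we want; the pooled comparison gives the total causal effect.
So P(outcome | do(Drug H)) is just the pooled rate for Drug H: 275/360 = 0.764.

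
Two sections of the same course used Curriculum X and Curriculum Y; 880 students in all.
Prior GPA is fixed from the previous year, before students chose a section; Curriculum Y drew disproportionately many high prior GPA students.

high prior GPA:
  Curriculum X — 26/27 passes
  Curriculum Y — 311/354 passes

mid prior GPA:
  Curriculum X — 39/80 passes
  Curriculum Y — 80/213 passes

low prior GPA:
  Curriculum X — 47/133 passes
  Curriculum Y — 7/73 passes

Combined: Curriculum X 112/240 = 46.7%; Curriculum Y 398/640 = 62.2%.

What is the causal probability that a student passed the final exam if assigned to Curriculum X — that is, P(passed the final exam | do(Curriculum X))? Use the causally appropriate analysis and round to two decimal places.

The stratified and pooled comparisons disagree (Curriculum X wins within each prior GPA band; Curriculum Y wins overall), so the answer turns on the causal role of prior GPA band.
Here prior GPA band is a common cause — it drives both which teaching method a case falls under and the outcome. The crude comparison mixes populations; the stratum-specific rates are the causally relevant ones.
Standardising Curriculum X to the population prior GPA band mix: 0.433·26/27 + 0.333·39/80 + 0.234·47/133 = 0.662.

0.66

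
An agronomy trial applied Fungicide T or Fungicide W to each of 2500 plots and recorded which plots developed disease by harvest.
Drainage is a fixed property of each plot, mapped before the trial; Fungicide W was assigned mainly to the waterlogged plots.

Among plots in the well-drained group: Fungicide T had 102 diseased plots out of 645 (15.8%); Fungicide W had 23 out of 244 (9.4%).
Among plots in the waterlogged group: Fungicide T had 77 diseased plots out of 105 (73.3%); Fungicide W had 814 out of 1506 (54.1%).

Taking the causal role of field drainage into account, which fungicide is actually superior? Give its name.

Fungicide W

Since field drainage is a pre-existing factor (not a product of the fungicide) and it affects the outcome on its own, it is a confounder. The stratified rates, not the pooled rate, identify the causal effect.
Within each level — well-drained: 15.8% vs 9.4%; waterlogged: 73.3% vs 54.1% — Fungicide W is lower every time.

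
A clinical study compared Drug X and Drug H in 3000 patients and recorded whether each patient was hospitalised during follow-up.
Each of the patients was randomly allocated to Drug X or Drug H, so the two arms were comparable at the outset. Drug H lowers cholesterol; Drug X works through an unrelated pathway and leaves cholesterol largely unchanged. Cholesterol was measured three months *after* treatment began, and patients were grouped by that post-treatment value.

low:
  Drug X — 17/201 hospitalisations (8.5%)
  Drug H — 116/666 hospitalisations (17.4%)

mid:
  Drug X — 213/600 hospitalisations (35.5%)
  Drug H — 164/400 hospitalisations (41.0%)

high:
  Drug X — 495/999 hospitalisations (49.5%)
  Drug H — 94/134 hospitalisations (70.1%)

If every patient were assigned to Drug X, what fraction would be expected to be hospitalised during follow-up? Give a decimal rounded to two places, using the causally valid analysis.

Drug X is lower inside every cholesterol stratum but Drug H is lower in aggregate. Whether to stratify depends on how cholesterol relates to the drug.
Because the drug influences cholesterol, cholesterol is a post-treatment mediator, not a confounder. Stratifying on it would bias the estimate; the causal effect is the crude pooled difference.
So P(outcome | do(Drug X)) is just the pooled rate for Drug X: 725/1800 = 0.403.

0.40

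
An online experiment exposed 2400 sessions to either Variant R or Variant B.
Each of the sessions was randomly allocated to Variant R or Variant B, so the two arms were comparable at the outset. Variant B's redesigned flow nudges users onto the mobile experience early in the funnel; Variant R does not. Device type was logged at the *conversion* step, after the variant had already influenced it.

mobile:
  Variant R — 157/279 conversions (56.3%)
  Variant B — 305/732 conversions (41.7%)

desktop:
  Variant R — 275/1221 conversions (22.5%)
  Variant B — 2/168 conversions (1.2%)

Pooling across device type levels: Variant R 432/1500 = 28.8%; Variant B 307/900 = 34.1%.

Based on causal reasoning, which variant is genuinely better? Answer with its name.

Because the variant influences device type, device type is a post-treatment mediator, not a confounder. Stratifying on it would bias the estimate; the causal effect is the crude pooled difference.
Pooled: Variant R 28.8% vs Variant B 34.1%; Variant B is higher overall.

Variant B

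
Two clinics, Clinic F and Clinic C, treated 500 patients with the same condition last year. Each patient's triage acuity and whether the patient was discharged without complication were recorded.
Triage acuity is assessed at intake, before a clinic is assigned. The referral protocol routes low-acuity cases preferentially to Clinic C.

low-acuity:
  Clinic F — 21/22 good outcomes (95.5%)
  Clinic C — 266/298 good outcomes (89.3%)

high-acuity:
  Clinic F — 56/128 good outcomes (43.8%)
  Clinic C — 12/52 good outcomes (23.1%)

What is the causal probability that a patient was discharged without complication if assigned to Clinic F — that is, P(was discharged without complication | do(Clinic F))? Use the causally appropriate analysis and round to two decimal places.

0.77

Within every triage acuity level Clinic F has the higher rate, yet pooled Clinic C does — Simpson's reversal.
Triage acuity satisfies the back-door criterion: it is not a descendant of the clinic, and it blocks the spurious path from clinic to outcome. Adjusting for it (i.e., using the within-triage acuity rates) gives the causal effect.
Standardising Clinic F to the population triage acuity mix: 0.640·21/22 + 0.360·56/128 = 0.768.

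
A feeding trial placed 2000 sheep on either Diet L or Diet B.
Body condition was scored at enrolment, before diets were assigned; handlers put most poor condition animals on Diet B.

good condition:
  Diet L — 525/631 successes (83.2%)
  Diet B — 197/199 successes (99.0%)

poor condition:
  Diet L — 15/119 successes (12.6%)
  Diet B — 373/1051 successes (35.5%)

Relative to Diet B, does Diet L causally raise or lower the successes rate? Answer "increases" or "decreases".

decreases

Within every starting body condition level Diet B has the higher rate, yet pooled Diet L does — Simpson's reversal.
Starting body condition satisfies the back-door criterion: it is not a descendant of the diet, and it blocks the spurious path from diet to outcome. Adjusting for it (i.e., using the within-starting body condition rates) gives the causal effect.
Within each level — good condition: 83.2% vs 99.0%; poor condition: 12.6% vs 35.5% — Diet B is higher every time.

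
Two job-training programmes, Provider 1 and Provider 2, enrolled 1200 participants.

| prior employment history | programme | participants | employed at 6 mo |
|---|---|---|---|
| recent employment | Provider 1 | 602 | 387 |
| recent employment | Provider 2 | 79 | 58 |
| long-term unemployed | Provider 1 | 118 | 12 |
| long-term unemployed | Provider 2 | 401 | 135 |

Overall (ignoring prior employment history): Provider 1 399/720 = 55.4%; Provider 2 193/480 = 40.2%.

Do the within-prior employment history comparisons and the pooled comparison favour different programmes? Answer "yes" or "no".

yes

Within each prior employment history level (recent employment 64.3% vs 73.4%; long-term unemployed 10.2% vs 33.7%), Provider 2 has the higher rate every time. Pooled: 55.4% vs 40.2% — Provider 1 has the higher rate overall. The two comparisons disagree.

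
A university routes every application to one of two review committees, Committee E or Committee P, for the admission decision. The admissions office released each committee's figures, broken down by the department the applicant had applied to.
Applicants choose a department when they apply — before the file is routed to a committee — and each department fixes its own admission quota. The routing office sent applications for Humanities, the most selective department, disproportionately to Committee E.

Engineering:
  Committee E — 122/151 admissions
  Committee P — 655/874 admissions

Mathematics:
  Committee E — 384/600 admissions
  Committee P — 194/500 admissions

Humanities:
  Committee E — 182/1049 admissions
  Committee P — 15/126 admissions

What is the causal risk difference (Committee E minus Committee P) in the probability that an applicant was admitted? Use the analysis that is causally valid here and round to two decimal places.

Department is set before the review committee has any effect — it is not caused by the review committee — and it independently drives the outcome. That makes it a confounder, so the causal comparison is within department levels.
Adjusting over the population distribution of department: 0.311·(0.808−0.749) + 0.333·(0.640−0.388) + 0.356·(0.173−0.119) = +0.122.

+0.12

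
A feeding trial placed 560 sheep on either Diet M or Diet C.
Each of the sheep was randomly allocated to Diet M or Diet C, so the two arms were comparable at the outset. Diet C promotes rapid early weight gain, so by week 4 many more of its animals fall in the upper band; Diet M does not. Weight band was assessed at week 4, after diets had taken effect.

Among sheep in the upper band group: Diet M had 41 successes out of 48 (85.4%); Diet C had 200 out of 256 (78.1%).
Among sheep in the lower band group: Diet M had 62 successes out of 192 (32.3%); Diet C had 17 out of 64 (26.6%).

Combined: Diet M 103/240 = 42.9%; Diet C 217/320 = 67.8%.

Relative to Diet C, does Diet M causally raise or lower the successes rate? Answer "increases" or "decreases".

decreases

The week-4 weight band-specific comparison favours Diet M throughout, but the pooled figures favour Diet C. The question is whether to condition on week-4 weight band.
The distribution of week-4 weight band is itself part of what the diet does — it is an intermediate outcome. Holding it fixed would remove that part of the effect; the total effect is the pooled difference.
Pooled: Diet M 42.9% vs Diet C 67.8%; Diet C is higher overall.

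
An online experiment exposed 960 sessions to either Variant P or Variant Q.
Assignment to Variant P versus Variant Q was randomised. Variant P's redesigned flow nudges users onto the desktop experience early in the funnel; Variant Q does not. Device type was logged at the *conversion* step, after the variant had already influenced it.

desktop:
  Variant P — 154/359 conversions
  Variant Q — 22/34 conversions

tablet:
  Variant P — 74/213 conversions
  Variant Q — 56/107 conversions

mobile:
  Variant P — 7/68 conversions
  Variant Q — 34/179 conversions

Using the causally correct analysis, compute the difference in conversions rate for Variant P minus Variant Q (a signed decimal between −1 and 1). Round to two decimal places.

The distribution of device type is itself part of what the variant does — it is an intermediate outcome. Holding it fixed would remove that part of the effect; the total effect is the pooled difference.
The causal difference is the pooled difference: 0.367 − 0.350 = +0.017.

+0.02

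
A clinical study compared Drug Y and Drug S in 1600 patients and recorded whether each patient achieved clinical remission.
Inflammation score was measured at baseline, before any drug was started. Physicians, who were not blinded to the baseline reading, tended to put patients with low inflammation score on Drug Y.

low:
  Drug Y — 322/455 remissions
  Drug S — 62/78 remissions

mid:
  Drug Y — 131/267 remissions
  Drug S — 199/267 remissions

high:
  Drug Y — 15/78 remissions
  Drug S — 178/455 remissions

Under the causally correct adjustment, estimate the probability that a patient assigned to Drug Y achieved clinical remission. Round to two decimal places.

The stratified and pooled comparisons disagree (Drug S wins within each inflammation score; Drug Y wins overall), so the answer turns on the causal role of inflammation score.
Inflammation score satisfies the back-door criterion: it is not a descendant of the drug, and it blocks the spurious path from drug to outcome. Adjusting for it (i.e., using the within-inflammation score rates) gives the causal effect.
Standardising Drug Y to the population inflammation score mix: 0.333·322/455 + 0.334·131/267 + 0.333·15/78 = 0.464.

0.46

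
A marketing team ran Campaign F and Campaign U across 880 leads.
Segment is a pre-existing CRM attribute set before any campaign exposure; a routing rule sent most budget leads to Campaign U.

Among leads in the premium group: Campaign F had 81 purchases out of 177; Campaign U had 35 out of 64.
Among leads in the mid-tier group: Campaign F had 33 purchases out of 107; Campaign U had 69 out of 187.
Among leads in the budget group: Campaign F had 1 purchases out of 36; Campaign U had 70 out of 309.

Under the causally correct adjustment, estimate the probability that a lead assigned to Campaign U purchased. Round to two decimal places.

0.36

Here customer segment is a common cause — it drives both which campaign a case falls under and the outcome. The crude comparison mixes populations; the stratum-specific rates are the causally relevant ones.
Standardising Campaign U to the population customer segment mix: 0.274·35/64 + 0.334·69/187 + 0.392·70/309 = 0.362.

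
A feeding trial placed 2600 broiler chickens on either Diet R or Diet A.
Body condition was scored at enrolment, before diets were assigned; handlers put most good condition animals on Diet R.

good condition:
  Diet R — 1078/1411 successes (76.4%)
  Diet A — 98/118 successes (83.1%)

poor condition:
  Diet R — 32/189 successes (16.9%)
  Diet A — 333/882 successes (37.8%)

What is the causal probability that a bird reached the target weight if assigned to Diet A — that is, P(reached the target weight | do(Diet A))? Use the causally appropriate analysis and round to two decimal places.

0.64

The stratified and pooled comparisons disagree (Diet A wins within each starting body condition; Diet R wins overall), so the answer turns on the causal role of starting body condition.
Here starting body condition is a common cause — it drives both which diet a case falls under and the outcome. The crude comparison mixes populations; the stratum-specific rates are the causally relevant ones.
Standardising Diet A to the population starting body condition mix: 0.588·98/118 + 0.412·333/882 = 0.644.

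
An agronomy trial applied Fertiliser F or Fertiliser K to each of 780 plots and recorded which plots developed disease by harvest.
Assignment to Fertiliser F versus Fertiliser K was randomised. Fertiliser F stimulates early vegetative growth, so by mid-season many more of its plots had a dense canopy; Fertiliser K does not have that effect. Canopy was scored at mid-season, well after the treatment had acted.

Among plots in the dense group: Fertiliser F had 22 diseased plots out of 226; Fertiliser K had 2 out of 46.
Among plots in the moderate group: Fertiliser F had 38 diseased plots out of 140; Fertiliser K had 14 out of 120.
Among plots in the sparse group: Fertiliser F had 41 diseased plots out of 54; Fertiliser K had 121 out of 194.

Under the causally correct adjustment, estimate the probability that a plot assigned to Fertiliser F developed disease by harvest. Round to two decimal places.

0.24

The distribution of mid-season canopy is itself part of what the fertiliser does — it is an intermediate outcome. Holding it fixed would remove that part of the effect; the total effect is the pooled difference.
So P(outcome | do(Fertiliser F)) is just the pooled rate for Fertiliser F: 101/420 = 0.240.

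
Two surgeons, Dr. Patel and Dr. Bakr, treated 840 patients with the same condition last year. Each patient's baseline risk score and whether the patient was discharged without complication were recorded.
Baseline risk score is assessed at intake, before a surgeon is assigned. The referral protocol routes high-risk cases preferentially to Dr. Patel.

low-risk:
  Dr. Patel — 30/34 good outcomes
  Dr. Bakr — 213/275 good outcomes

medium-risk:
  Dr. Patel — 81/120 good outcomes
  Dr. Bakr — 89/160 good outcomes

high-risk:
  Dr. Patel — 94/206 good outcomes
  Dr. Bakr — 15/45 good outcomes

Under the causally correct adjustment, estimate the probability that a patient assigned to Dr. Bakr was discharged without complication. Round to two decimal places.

The stratified and pooled comparisons disagree (Dr. Patel wins within each baseline risk score; Dr. Bakr wins overall), so the answer turns on the causal role of baseline risk score.
Nothing the surgeon does changes baseline risk score; the imbalance is an allocation artefact. With baseline risk score also predicting the outcome, the pooled figure is confounded, and the within-stratum comparison is the causal one.
Standardising Dr. Bakr to the population baseline risk score mix: 0.368·213/275 + 0.333·89/160 + 0.299·15/45 = 0.570.

0.57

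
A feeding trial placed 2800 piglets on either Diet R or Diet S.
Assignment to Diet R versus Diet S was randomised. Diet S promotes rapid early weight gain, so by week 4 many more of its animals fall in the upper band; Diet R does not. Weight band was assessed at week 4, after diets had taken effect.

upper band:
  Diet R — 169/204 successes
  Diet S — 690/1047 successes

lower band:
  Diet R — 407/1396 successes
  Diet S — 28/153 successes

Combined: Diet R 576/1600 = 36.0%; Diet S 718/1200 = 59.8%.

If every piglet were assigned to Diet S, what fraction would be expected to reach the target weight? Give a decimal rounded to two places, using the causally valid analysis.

0.60

Week-4 weight band here is a post-treatment variable shaped by the diet; conditioning on it would introduce bias rather than remove it. The overall comparison is the causal one.
So P(outcome | do(Diet S)) is just the pooled rate for Diet S: 718/1200 = 0.598.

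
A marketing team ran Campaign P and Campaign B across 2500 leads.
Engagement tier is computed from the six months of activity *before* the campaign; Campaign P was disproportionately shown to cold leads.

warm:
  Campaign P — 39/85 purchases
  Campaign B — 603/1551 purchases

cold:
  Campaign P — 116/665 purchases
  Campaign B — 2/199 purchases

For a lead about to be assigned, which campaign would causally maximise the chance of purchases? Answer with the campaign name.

Here engagement tier is a common cause — it drives both which campaign a case falls under and the outcome. The crude comparison mixes populations; the stratum-specific rates are the causally relevant ones.
Within each level — warm: 45.9% vs 38.9%; cold: 17.4% vs 1.0% — Campaign P is higher every time.

Campaign P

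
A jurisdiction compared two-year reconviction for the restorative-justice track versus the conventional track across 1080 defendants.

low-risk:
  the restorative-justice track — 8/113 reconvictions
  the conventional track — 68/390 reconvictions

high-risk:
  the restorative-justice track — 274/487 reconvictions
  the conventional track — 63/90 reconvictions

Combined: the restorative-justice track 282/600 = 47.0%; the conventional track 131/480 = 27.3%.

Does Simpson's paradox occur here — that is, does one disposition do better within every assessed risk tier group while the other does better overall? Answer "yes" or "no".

Within each assessed risk tier level (low-risk 7.1% vs 17.4%; high-risk 56.3% vs 70.0%), the restorative-justice track has the lower rate every time. Pooled: 47.0% vs 27.3% — the conventional track has the lower rate overall. The two comparisons disagree.

yes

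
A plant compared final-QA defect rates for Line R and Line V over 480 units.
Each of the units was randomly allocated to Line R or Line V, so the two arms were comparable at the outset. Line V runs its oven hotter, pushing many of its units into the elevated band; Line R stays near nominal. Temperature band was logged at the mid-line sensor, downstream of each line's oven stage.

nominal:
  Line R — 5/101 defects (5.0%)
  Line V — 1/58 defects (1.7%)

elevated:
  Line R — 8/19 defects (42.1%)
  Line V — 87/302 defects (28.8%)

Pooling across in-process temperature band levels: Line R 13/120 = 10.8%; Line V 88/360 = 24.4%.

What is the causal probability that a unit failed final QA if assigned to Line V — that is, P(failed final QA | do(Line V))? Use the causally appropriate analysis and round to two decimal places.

The in-process temperature band-specific comparison favours Line V throughout, but the pooled figures favour Line R. The question is whether to condition on in-process temperature band.
Stratifying would compare lines among units the lines themselves sorted into in-process temperature band groups — a form of selection on an intermediate. The unconditioned pooled rates give the total causal effect.
So P(outcome | do(Line V)) is just the pooled rate for Line V: 88/360 = 0.244.

0.24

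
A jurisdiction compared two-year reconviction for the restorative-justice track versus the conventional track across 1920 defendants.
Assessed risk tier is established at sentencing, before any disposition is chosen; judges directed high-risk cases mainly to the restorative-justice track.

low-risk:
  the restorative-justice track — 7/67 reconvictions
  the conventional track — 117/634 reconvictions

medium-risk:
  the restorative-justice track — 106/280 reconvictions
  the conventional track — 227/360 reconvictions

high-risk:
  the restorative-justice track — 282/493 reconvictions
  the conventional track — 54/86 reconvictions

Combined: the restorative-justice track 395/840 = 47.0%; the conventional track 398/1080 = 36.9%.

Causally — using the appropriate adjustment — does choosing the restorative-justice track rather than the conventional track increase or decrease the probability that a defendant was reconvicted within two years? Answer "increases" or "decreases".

Here assessed risk tier is a common cause — it drives both which disposition a case falls under and the outcome. The crude comparison mixes populations; the stratum-specific rates are the causally relevant ones.
Within each level — low-risk: 10.4% vs 18.5%; medium-risk: 37.9% vs 63.1%; high-risk: 57.2% vs 62.8% — the restorative-justice track is lower every time.

decreases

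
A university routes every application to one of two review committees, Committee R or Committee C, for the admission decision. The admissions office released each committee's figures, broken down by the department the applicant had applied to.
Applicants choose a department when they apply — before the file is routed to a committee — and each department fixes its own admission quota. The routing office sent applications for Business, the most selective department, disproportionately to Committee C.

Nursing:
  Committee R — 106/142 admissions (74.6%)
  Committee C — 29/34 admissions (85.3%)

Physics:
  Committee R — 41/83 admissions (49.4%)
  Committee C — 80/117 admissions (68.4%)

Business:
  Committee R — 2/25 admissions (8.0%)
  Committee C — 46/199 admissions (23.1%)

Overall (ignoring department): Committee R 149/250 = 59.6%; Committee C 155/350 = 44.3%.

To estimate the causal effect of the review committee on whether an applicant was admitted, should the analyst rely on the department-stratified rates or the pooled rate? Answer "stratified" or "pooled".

stratified

Nothing the review committee does changes department; the imbalance is an allocation artefact. With department also predicting the outcome, the pooled figure is confounded, and the within-stratum comparison is the causal one.
Within each level — Nursing: 74.6% vs 85.3%; Physics: 49.4% vs 68.4%; Business: 8.0% vs 23.1% — Committee C is higher every time.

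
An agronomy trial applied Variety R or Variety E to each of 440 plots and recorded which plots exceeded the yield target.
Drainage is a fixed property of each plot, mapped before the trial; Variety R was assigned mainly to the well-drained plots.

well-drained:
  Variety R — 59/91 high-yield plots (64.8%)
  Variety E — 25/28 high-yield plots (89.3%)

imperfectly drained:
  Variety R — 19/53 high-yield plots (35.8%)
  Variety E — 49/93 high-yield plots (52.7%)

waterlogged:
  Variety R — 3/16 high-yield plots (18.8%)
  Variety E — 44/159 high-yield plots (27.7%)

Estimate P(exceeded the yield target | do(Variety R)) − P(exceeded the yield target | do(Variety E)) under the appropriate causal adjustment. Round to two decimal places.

-0.16

Field drainage is set before the variety has any effect — it is not caused by the variety — and it independently drives the outcome. That makes it a confounder, so the causal comparison is within field drainage levels.
Adjusting over the population distribution of field drainage: 0.270·(0.648−0.893) + 0.332·(0.358−0.527) + 0.398·(0.188−0.277) = -0.157.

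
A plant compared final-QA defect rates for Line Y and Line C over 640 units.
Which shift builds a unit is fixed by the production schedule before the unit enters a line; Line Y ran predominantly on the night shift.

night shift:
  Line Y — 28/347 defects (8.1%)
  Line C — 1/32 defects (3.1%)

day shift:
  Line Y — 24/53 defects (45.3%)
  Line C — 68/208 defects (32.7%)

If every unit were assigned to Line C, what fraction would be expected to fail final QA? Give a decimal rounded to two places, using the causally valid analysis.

0.15

The imbalance in shift arose from how units were allocated, not from anything the line did; and shift independently affects the outcome. The pooled gap is confounded — condition on shift.
Standardising Line C to the population shift mix: 0.592·1/32 + 0.408·68/208 = 0.152.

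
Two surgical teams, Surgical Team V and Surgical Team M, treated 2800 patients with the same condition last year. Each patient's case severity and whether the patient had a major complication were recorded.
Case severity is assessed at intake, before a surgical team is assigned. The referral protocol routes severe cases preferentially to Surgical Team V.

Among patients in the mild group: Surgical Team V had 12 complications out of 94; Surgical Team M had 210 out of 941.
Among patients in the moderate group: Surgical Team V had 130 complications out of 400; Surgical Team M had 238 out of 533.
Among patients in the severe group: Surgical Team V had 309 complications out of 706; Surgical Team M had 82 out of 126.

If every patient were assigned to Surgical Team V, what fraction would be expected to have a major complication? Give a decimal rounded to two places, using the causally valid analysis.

Since case severity is a pre-existing factor (not a product of the surgical team) and it affects the outcome on its own, it is a confounder. The stratified rates, not the pooled rate, identify the causal effect.
Standardising Surgical Team V to the population case severity mix: 0.370·12/94 + 0.333·130/400 + 0.297·309/706 = 0.286.

0.29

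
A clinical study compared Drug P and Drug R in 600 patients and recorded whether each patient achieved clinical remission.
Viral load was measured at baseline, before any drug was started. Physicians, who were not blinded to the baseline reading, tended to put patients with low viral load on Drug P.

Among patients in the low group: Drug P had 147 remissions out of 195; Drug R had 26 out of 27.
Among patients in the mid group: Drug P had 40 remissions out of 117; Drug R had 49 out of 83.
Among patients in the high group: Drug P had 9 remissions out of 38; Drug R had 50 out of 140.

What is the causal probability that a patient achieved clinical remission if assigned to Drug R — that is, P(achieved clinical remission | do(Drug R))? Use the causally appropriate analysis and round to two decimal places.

The stratified and pooled comparisons disagree (Drug R wins within each viral load; Drug P wins overall), so the answer turns on the causal role of viral load.
Viral load is set before the drug has any effect — it is not caused by the drug — and it independently drives the outcome. That makes it a confounder, so the causal comparison is within viral load levels.
Standardising Drug R to the population viral load mix: 0.370·26/27 + 0.333·49/83 + 0.297·50/140 = 0.659.

0.66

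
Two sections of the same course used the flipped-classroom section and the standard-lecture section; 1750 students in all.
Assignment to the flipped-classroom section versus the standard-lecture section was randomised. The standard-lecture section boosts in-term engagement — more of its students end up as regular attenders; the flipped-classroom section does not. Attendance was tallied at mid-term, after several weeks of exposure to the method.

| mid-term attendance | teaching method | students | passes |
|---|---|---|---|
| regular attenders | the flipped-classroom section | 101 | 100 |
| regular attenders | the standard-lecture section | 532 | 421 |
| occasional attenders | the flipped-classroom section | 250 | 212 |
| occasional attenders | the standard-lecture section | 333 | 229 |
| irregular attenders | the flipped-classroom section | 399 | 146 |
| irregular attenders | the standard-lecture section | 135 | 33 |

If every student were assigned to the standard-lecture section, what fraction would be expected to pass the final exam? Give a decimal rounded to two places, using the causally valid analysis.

Stratifying would compare teaching methods among students the teaching methods themselves sorted into mid-term attendance groups — a form of selection on an intermediate. The unconditioned pooled rates give the total causal effect.
So P(outcome | do(the standard-lecture section)) is just the pooled rate for the standard-lecture section: 683/1000 = 0.683.

0.68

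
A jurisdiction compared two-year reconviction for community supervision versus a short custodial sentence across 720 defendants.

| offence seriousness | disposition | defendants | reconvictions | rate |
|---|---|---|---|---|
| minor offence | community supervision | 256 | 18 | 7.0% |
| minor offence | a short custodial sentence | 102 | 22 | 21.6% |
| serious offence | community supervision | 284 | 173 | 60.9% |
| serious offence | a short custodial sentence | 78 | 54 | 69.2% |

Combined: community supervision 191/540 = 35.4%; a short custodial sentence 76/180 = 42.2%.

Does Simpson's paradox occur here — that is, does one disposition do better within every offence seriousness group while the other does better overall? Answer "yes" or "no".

Within each offence seriousness level (minor offence 7.0% vs 21.6%; serious offence 60.9% vs 69.2%), community supervision has the lower rate every time. Pooled: 35.4% vs 42.2% — community supervision has the lower rate overall. They agree.

no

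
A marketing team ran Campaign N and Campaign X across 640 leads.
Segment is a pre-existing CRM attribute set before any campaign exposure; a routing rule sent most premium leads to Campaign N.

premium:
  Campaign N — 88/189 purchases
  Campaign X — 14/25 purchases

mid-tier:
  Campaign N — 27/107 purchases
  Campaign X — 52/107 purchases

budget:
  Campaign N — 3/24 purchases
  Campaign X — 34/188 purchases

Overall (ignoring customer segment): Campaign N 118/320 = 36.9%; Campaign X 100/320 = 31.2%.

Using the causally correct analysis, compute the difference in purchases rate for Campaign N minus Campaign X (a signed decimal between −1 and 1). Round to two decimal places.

-0.13

Within every customer segment level Campaign X has the higher rate, yet pooled Campaign N does — Simpson's reversal.
Nothing the campaign does changes customer segment; the imbalance is an allocation artefact. With customer segment also predicting the outcome, the pooled figure is confounded, and the within-stratum comparison is the causal one.
Adjusting over the population distribution of customer segment: 0.334·(0.466−0.560) + 0.334·(0.252−0.486) + 0.331·(0.125−0.181) = -0.128.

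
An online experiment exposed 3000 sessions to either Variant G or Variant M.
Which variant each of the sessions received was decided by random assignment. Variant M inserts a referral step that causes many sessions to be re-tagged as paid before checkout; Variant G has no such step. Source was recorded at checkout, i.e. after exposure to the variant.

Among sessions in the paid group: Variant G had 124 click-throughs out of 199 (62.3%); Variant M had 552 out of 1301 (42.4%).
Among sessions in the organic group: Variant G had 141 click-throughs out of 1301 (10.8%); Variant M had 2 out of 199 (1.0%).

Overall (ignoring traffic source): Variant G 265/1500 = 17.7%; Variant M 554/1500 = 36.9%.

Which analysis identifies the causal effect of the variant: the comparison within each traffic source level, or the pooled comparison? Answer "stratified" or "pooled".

pooled

The stratified and pooled comparisons disagree (Variant G wins within each traffic source; Variant M wins overall), so the answer turns on the causal role of traffic source.
Traffic source is recorded after the variant and is itself shifted by it — it sits on the causal path from variant to outcome. Conditioning on a mediator would strip out part of the effect we want; the pooled comparison gives the total causal effect.
Pooled: Variant G 17.7% vs Variant M 36.9%; Variant M is higher overall.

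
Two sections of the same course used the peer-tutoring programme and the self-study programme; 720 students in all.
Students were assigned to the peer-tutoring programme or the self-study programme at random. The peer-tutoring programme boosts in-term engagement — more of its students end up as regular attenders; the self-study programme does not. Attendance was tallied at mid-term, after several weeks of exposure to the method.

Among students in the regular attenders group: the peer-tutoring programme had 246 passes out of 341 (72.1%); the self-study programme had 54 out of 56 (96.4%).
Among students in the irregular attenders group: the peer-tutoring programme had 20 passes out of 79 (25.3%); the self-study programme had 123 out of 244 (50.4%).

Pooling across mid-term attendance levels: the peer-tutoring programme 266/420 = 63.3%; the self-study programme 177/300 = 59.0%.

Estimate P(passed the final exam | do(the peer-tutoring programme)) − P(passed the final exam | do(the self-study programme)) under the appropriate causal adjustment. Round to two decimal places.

Mid-term attendance lies on the pathway teaching method → mid-term attendance → outcome, so adjusting for it blocks the indirect effect. For the total causal effect of teaching method, use the unadjusted pooled rates.
The causal difference is the pooled difference: 0.633 − 0.590 = +0.043.

+0.04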